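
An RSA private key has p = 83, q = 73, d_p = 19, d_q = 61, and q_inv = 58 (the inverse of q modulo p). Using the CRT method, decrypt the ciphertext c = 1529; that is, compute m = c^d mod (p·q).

m₁ = c^(d_p) mod p: c ≡ 35 (mod 83), and 35^19 mod 83 = 14.
m₂ = c^(d_q) mod q: c ≡ 69 (mod 73), and 69^61 mod 73 = 41.
h = q_inv·(m₁ − m₂) mod p = 58·(14 − 41) mod 83 = 11.
m = m₂ + h·q = 41 + 11·73 = 844.

844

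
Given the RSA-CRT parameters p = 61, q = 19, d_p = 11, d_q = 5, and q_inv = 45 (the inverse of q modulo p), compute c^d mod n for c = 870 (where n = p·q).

m₁ = c^(d_p) mod p: c ≡ 16 (mod 61), and 16^11 mod 61 = 25.
m₂ = c^(d_q) mod q: c ≡ 15 (mod 19), and 15^5 mod 19 = 2.
h = q_inv·(m₁ − m₂) mod p = 45·(25 − 2) mod 61 = 59.
m = m₂ + h·q = 2 + 59·19 = 1123.

1123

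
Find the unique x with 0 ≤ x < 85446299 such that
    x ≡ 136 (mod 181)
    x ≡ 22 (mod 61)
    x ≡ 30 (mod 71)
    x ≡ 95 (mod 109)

6590889

The moduli are pairwise coprime; N = 181·61·71·109 = 85446299.
N/181 = 472079; 472079 ≡ 31 (mod 181); 31·146 ≡ 1, so inverse 146.
N/61 = 1400759; 1400759 ≡ 16 (mod 61); 16·42 ≡ 1, so inverse 42.
N/71 = 1203469; 1203469 ≡ 19 (mod 71); 19·15 ≡ 1, so inverse 15.
N/109 = 783911; 783911 ≡ 92 (mod 109); 92·32 ≡ 1, so inverse 32.
x ≡ 136·472079·146 + 22·1400759·42 + 30·1203469·15 + 95·783911·32 = 13592552430.
13592552430 mod 85446299 = 6590889.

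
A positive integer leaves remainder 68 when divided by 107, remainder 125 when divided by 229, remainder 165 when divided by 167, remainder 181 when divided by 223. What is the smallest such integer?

861485530

The moduli are pairwise coprime; M = 107·229·167·223 = 912516223.
M/107 = 8528189; 8528189 ≡ 75 (mod 107); 75·10 ≡ 1, so inverse 10.
M/229 = 3984787; 3984787 ≡ 187 (mod 229); 187·169 ≡ 1, so inverse 169.
M/167 = 5464169; 5464169 ≡ 96 (mod 167); 96·127 ≡ 1, so inverse 127.
M/223 = 4092001; 4092001 ≡ 174 (mod 223); 174·91 ≡ 1, so inverse 91.
n ≡ 68·8528189·10 + 125·3984787·169 + 165·5464169·127 + 181·4092001·91 = 271878803761.
271878803761 mod 912516223 = 861485530.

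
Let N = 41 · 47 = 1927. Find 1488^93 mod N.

1817

Mod 41: 1488 ≡ 12; by Fermat, exponent reduces to 93 mod 40 = 13; 12^13 ≡ 13 (mod 41).
Mod 47: 1488 ≡ 31; by Fermat, exponent reduces to 93 mod 46 = 1; 31^1 ≡ 31 (mod 47).
Combine by CRT: x ≡ 13 (mod 41), x ≡ 31 (mod 47) ⇒ x ≡ 1817 (mod 1927).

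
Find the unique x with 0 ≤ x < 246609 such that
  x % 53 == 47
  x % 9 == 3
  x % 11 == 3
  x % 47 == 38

28614

The moduli are pairwise coprime; N = 53·9·11·47 = 246609.
N/53 = 4653; 4653 ≡ 42 (mod 53); 42·24 ≡ 1, so inverse 24.
N/9 = 27401; 27401 ≡ 5 (mod 9); 5·2 ≡ 1, so inverse 2.
N/11 = 22419; 22419 ≡ 1 (mod 11), inverse 1.
N/47 = 5247; 5247 ≡ 30 (mod 47); 30·11 ≡ 1, so inverse 11.
x ≡ 47·4653·24 + 3·27401·2 + 3·22419·1 + 38·5247·11 = 7673493.
7673493 mod 246609 = 28614.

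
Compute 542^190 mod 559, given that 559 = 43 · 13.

Mod 43: 542 ≡ 26; by Fermat, exponent reduces to 190 mod 42 = 22; 26^22 ≡ 17 (mod 43).
Mod 13: 542 ≡ 9; by Fermat, exponent reduces to 190 mod 12 = 10; 9^10 ≡ 9 (mod 13).
Combine by CRT: x ≡ 17 (mod 43), x ≡ 9 (mod 13) ⇒ x ≡ 490 (mod 559).

490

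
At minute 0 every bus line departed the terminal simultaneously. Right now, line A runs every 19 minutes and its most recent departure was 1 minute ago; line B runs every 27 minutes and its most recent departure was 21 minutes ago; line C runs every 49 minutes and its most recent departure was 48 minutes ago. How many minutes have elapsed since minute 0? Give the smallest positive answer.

From t ≡ 1 (mod 19) write t = 1 + 19s. Substituting into t ≡ 21 (mod 27) gives 19s ≡ 20 (mod 27), and since 19⁻¹ ≡ 10 (mod 27), s ≡ 11. Hence t ≡ 1 + 19·11 = 210 (mod 513).
From t ≡ 210 (mod 513) write t = 210 + 513s. Substituting into t ≡ 48 (mod 49) gives 513s ≡ 34 (mod 49), and since 23⁻¹ ≡ 32 (mod 49), s ≡ 10. Hence t ≡ 210 + 513·10 = 5340 (mod 25137).

5340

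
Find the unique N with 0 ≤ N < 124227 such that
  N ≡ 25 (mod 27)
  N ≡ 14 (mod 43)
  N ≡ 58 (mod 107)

The moduli are pairwise coprime; M = 27·43·107 = 124227.
M/27 = 4601; 4601 ≡ 11 (mod 27); 11·5 ≡ 1, so inverse 5.
M/43 = 2889; 2889 ≡ 8 (mod 43); 8·27 ≡ 1, so inverse 27.
M/107 = 1161; 1161 ≡ 91 (mod 107); 91·20 ≡ 1, so inverse 20.
N ≡ 25·4601·5 + 14·2889·27 + 58·1161·20 = 3013927.
3013927 mod 124227 = 32479.

32479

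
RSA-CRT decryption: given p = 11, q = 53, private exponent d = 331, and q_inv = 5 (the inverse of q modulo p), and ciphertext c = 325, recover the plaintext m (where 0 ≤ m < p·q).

d_p = d mod (p−1) = 331 mod 10 = 1; d_q = d mod (q−1) = 19.
m₁ = c^(d_p) mod p: c ≡ 6 (mod 11), and 6^1 mod 11 = 6.
m₂ = c^(d_q) mod q: c ≡ 7 (mod 53), and 7^19 mod 53 = 11.
h = q_inv·(m₁ − m₂) mod p = 5·(6 − 11) mod 11 = 8.
m = m₂ + h·q = 11 + 8·53 = 435.

435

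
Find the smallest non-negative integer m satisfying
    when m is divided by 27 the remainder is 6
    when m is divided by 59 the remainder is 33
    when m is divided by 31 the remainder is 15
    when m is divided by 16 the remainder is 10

664314

The moduli are pairwise coprime; N = 27·59·31·16 = 790128.
N/27 = 29264; 29264 ≡ 23 (mod 27); 23·20 ≡ 1, so inverse 20.
N/59 = 13392; 13392 ≡ 58 (mod 59); 58·58 ≡ 1, so inverse 58.
N/31 = 25488; 25488 ≡ 6 (mod 31); 6·26 ≡ 1, so inverse 26.
N/16 = 49383; 49383 ≡ 7 (mod 16); 7·7 ≡ 1, so inverse 7.
m ≡ 6·29264·20 + 33·13392·58 + 15·25488·26 + 10·49383·7 = 42541098.
42541098 mod 790128 = 664314.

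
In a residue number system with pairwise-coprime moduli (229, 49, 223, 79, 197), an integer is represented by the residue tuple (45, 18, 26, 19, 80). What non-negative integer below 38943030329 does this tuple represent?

17881475350

The moduli are pairwise coprime; N = 229·49·223·79·197 = 38943030329.
N/229 = 170056901; 170056901 ≡ 127 (mod 229); 127·110 ≡ 1, so inverse 110.
N/49 = 794755721; 794755721 ≡ 25 (mod 49); 25·2 ≡ 1, so inverse 2.
N/223 = 174632423; 174632423 ≡ 8 (mod 223); 8·28 ≡ 1, so inverse 28.
N/79 = 492949751; 492949751 ≡ 21 (mod 79); 21·64 ≡ 1, so inverse 64.
N/197 = 197680357; 197680357 ≡ 116 (mod 197); 116·107 ≡ 1, so inverse 107.
x ≡ 45·170056901·110 + 18·794755721·2 + 26·174632423·28 + 19·492949751·64 + 80·197680357·107 = 3289096022986.
3289096022986 mod 38943030329 = 17881475350.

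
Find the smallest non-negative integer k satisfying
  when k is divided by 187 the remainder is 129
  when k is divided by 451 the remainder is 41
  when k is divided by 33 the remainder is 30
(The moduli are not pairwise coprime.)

gcd(187, 451) = 11 and 11 | (41 − 129), so the pair is consistent; merging gives k ≡ 2747 (mod 7667), where 7667 = lcm(187, 451).
gcd(7667, 33) = 11 and 11 | (30 − 2747), so the pair is consistent; merging gives k ≡ 18081 (mod 23001), where 23001 = lcm(7667, 33).
The solution is unique modulo lcm(187, 451, 33) = 23001.

18081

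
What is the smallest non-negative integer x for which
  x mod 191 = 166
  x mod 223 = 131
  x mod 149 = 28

345112

From x ≡ 166 (mod 191) write x = 166 + 191t. Substituting into x ≡ 131 (mod 223) gives 191t ≡ 188 (mod 223), and since 191⁻¹ ≡ 216 (mod 223), t ≡ 22. Hence x ≡ 166 + 191·22 = 4368 (mod 42593).
From x ≡ 4368 (mod 42593) write x = 4368 + 42593t. Substituting into x ≡ 28 (mod 149) gives 42593t ≡ 130 (mod 149), and since 128⁻¹ ≡ 78 (mod 149), t ≡ 8. Hence x ≡ 4368 + 42593·8 = 345112 (mod 6346357).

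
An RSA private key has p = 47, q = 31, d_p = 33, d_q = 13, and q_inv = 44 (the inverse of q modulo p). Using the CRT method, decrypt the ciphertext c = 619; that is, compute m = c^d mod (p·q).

m₁ = c^(d_p) mod p: c ≡ 8 (mod 47), and 8^33 mod 47 = 34.
m₂ = c^(d_q) mod q: c ≡ 30 (mod 31), and 30^13 mod 31 = 30.
h = q_inv·(m₁ − m₂) mod p = 44·(34 − 30) mod 47 = 35.
m = m₂ + h·q = 30 + 35·31 = 1115.

1115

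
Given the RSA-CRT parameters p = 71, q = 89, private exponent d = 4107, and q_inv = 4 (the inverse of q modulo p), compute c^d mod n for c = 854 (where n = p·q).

d_p = d mod (p−1) = 4107 mod 70 = 47; d_q = d mod (q−1) = 59.
m₁ = c^(d_p) mod p: c ≡ 2 (mod 71), and 2^47 mod 71 = 49.
m₂ = c^(d_q) mod q: c ≡ 53 (mod 89), and 53^59 mod 89 = 84.
h = q_inv·(m₁ − m₂) mod p = 4·(49 − 84) mod 71 = 2.
m = m₂ + h·q = 84 + 2·89 = 262.

262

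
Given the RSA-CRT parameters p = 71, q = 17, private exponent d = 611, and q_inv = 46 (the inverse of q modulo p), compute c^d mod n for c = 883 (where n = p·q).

220

d_p = d mod (p−1) = 611 mod 70 = 51; d_q = d mod (q−1) = 3.
m₁ = c^(d_p) mod p: c ≡ 31 (mod 71), and 31^51 mod 71 = 7.
m₂ = c^(d_q) mod q: c ≡ 16 (mod 17), and 16^3 mod 17 = 16.
h = q_inv·(m₁ − m₂) mod p = 46·(7 − 16) mod 71 = 12.
m = m₂ + h·q = 16 + 12·17 = 220.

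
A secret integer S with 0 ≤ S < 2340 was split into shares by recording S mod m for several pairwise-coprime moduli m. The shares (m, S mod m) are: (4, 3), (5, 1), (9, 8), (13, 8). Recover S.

The moduli are pairwise coprime; N = 4·5·9·13 = 2340.
N/4 = 585; 585 ≡ 1 (mod 4), inverse 1.
N/5 = 468; 468 ≡ 3 (mod 5); 3·2 ≡ 1, so inverse 2.
N/9 = 260; 260 ≡ 8 (mod 9); 8·8 ≡ 1, so inverse 8.
N/13 = 180; 180 ≡ 11 (mod 13); 11·6 ≡ 1, so inverse 6.
S ≡ 3·585·1 + 1·468·2 + 8·260·8 + 8·180·6 = 27971.
27971 mod 2340 = 2231.

2231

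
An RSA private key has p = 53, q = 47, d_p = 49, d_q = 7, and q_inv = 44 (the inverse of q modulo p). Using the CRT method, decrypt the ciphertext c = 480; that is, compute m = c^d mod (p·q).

797

m₁ = c^(d_p) mod p: c ≡ 3 (mod 53), and 3^49 mod 53 = 2.
m₂ = c^(d_q) mod q: c ≡ 10 (mod 47), and 10^7 mod 47 = 45.
h = q_inv·(m₁ − m₂) mod p = 44·(2 − 45) mod 53 = 16.
m = m₂ + h·q = 45 + 16·47 = 797.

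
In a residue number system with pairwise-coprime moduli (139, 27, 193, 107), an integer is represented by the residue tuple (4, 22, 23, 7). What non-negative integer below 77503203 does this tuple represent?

From x ≡ 4 (mod 139) write x = 4 + 139t. Substituting into x ≡ 22 (mod 27) gives 139t ≡ 18 (mod 27), and since 4⁻¹ ≡ 7 (mod 27), t ≡ 18. Hence x ≡ 4 + 139·18 = 2506 (mod 3753).
From x ≡ 2506 (mod 3753) write x = 2506 + 3753t. Substituting into x ≡ 23 (mod 193) gives 3753t ≡ 26 (mod 193), and since 86⁻¹ ≡ 101 (mod 193), t ≡ 117. Hence x ≡ 2506 + 3753·117 = 441607 (mod 724329).
From x ≡ 441607 (mod 724329) write x = 441607 + 724329t. Substituting into x ≡ 7 (mod 107) gives 724329t ≡ 96 (mod 107), and since 46⁻¹ ≡ 7 (mod 107), t ≡ 30. Hence x ≡ 441607 + 724329·30 = 22171477 (mod 77503203).

22171477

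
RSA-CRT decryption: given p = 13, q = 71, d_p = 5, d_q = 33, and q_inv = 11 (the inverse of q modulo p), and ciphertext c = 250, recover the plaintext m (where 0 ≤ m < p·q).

529

m₁ = c^(d_p) mod p: c ≡ 3 (mod 13), and 3^5 mod 13 = 9.
m₂ = c^(d_q) mod q: c ≡ 37 (mod 71), and 37^33 mod 71 = 32.
h = q_inv·(m₁ − m₂) mod p = 11·(9 − 32) mod 13 = 7.
m = m₂ + h·q = 32 + 7·71 = 529.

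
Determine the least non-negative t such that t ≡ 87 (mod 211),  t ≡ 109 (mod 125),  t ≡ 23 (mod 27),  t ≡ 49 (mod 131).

The moduli are pairwise coprime; N = 211·125·27·131 = 93288375.
N/211 = 442125; 442125 ≡ 80 (mod 211); 80·182 ≡ 1, so inverse 182.
N/125 = 746307; 746307 ≡ 57 (mod 125); 57·68 ≡ 1, so inverse 68.
N/27 = 3455125; 3455125 ≡ 16 (mod 27); 16·22 ≡ 1, so inverse 22.
N/131 = 712125; 712125 ≡ 9 (mod 131); 9·102 ≡ 1, so inverse 102.
t ≡ 87·442125·182 + 109·746307·68 + 23·3455125·22 + 49·712125·102 = 17839728734.
17839728734 mod 93288375 = 21649109.

21649109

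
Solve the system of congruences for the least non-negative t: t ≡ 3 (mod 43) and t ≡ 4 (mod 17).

89

From t ≡ 3 (mod 43) write t = 3 + 43s. Substituting into t ≡ 4 (mod 17) gives 43s ≡ 1 (mod 17), and since 9⁻¹ ≡ 2 (mod 17), s ≡ 2. Hence t ≡ 3 + 43·2 = 89 (mod 731).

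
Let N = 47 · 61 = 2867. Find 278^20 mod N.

Mod 47: 278 ≡ 43; 43^20 ≡ 36 (mod 47).
Mod 61: 278 ≡ 34; 34^20 ≡ 1 (mod 61).
Combine by CRT: x ≡ 36 (mod 47), x ≡ 1 (mod 61) ⇒ x ≡ 1587 (mod 2867).

1587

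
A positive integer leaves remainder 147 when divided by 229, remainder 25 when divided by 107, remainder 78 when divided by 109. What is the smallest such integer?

1764134

The moduli are pairwise coprime; N = 229·107·109 = 2670827.
N/229 = 11663; 11663 ≡ 213 (mod 229); 213·186 ≡ 1, so inverse 186.
N/107 = 24961; 24961 ≡ 30 (mod 107); 30·25 ≡ 1, so inverse 25.
N/109 = 24503; 24503 ≡ 87 (mod 109); 87·104 ≡ 1, so inverse 104.
m ≡ 147·11663·186 + 25·24961·25 + 78·24503·104 = 533258707.
533258707 mod 2670827 = 1764134.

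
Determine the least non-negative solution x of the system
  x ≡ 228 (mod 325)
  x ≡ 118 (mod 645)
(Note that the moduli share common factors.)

gcd(325, 645) = 5 and 5 | (118 − 228), so the pair is consistent; merging gives x ≡ 27853 (mod 41925), where 41925 = lcm(325, 645).
The solution is unique modulo lcm(325, 645) = 41925.

27853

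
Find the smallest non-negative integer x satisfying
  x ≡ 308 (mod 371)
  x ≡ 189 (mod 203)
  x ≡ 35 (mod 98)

134981

gcd(371, 203) = 7 and 7 | (189 − 308), so the pair is consistent; merging gives x ≡ 5873 (mod 10759), where 10759 = lcm(371, 203).
gcd(10759, 98) = 7 and 7 | (35 − 5873), so the pair is consistent; merging gives x ≡ 134981 (mod 150626), where 150626 = lcm(10759, 98).
The solution is unique modulo lcm(371, 203, 98) = 150626.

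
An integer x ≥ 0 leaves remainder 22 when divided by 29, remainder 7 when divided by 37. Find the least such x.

747

From x ≡ 22 (mod 29) write x = 22 + 29t. Substituting into x ≡ 7 (mod 37) gives 29t ≡ 22 (mod 37), and since 29⁻¹ ≡ 23 (mod 37), t ≡ 25. Hence x ≡ 22 + 29·25 = 747 (mod 1073).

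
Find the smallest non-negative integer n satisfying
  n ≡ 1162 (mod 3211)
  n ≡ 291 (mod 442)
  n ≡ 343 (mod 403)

2791521

gcd(3211, 442) = 13 and 13 | (291 − 1162), so the pair is consistent; merging gives n ≡ 62171 (mod 109174), where 109174 = lcm(3211, 442).
gcd(109174, 403) = 13 and 13 | (343 − 62171), so the pair is consistent; merging gives n ≡ 2791521 (mod 3384394), where 3384394 = lcm(109174, 403).
The solution is unique modulo lcm(3211, 442, 403) = 3384394.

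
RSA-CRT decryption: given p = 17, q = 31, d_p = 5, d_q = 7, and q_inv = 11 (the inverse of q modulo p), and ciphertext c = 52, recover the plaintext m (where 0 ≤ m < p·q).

290

m₁ = c^(d_p) mod p: c ≡ 1 (mod 17), and 1^5 mod 17 = 1.
m₂ = c^(d_q) mod q: c ≡ 21 (mod 31), and 21^7 mod 31 = 11.
h = q_inv·(m₁ − m₂) mod p = 11·(1 − 11) mod 17 = 9.
m = m₂ + h·q = 11 + 9·31 = 290.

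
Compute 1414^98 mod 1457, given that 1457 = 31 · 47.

195

Mod 31: 1414 ≡ 19; by Fermat, exponent reduces to 98 mod 30 = 8; 19^8 ≡ 9 (mod 31).
Mod 47: 1414 ≡ 4; by Fermat, exponent reduces to 98 mod 46 = 6; 4^6 ≡ 7 (mod 47).
Combine by CRT: x ≡ 9 (mod 31), x ≡ 7 (mod 47) ⇒ x ≡ 195 (mod 1457).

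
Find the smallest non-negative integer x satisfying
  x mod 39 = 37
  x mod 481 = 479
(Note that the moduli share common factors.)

1441

Combine the congruences pairwise.
gcd(39, 481) = 13 and 13 | (479 − 37), so the pair is consistent; merging gives x ≡ 1441 (mod 1443), where 1443 = lcm(39, 481).
The solution is unique modulo lcm(39, 481) = 1443.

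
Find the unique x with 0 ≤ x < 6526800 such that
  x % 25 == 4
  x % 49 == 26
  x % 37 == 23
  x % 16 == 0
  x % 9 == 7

6253504

The moduli are pairwise coprime; N = 25·49·37·16·9 = 6526800.
N/25 = 261072; 261072 ≡ 22 (mod 25); 22·8 ≡ 1, so inverse 8.
N/49 = 133200; 133200 ≡ 18 (mod 49); 18·30 ≡ 1, so inverse 30.
N/37 = 176400; 176400 ≡ 21 (mod 37); 21·30 ≡ 1, so inverse 30.
N/16 = 407925; 407925 ≡ 5 (mod 16); 5·13 ≡ 1, so inverse 13.
N/9 = 725200; 725200 ≡ 7 (mod 9); 7·4 ≡ 1, so inverse 4.
x ≡ 4·261072·8 + 26·133200·30 + 23·176400·30 + 0·407925·13 + 7·725200·4 = 254271904.
254271904 mod 6526800 = 6253504.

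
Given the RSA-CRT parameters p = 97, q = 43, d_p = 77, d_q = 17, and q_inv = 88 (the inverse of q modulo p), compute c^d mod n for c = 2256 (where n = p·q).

2566

m₁ = c^(d_p) mod p: c ≡ 25 (mod 97), and 25^77 mod 97 = 44.
m₂ = c^(d_q) mod q: c ≡ 20 (mod 43), and 20^17 mod 43 = 29.
h = q_inv·(m₁ − m₂) mod p = 88·(44 − 29) mod 97 = 59.
m = m₂ + h·q = 29 + 59·43 = 2566.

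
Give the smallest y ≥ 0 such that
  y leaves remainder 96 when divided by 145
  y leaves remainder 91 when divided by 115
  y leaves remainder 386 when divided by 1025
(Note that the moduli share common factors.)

89561

gcd(145, 115) = 5 and 5 | (91 − 96), so the pair is consistent; merging gives y ≡ 2851 (mod 3335), where 3335 = lcm(145, 115).
gcd(3335, 1025) = 5 and 5 | (386 − 2851), so the pair is consistent; merging gives y ≡ 89561 (mod 683675), where 683675 = lcm(3335, 1025).
The solution is unique modulo lcm(145, 115, 1025) = 683675.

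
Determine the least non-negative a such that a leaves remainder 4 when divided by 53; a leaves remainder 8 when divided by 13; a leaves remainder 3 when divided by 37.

1594

The moduli are pairwise coprime; N = 53·13·37 = 25493.
N/53 = 481; 481 ≡ 4 (mod 53); 4·40 ≡ 1, so inverse 40.
N/13 = 1961; 1961 ≡ 11 (mod 13); 11·6 ≡ 1, so inverse 6.
N/37 = 689; 689 ≡ 23 (mod 37); 23·29 ≡ 1, so inverse 29.
a ≡ 4·481·40 + 8·1961·6 + 3·689·29 = 231031.
231031 mod 25493 = 1594.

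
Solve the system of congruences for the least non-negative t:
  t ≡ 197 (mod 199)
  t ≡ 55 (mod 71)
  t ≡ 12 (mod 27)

198003

The moduli are pairwise coprime; N = 199·71·27 = 381483.
N/199 = 1917; 1917 ≡ 126 (mod 199); 126·169 ≡ 1, so inverse 169.
N/71 = 5373; 5373 ≡ 48 (mod 71); 48·37 ≡ 1, so inverse 37.
N/27 = 14129; 14129 ≡ 8 (mod 27); 8·17 ≡ 1, so inverse 17.
t ≡ 197·1917·169 + 55·5373·37 + 12·14129·17 = 77639052.
77639052 mod 381483 = 198003.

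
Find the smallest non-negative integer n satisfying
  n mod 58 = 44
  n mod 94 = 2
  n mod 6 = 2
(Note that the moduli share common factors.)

gcd(58, 94) = 2 and 2 | (2 − 44), so the pair is consistent; merging gives n ≡ 566 (mod 2726), where 2726 = lcm(58, 94).
gcd(2726, 6) = 2 and 2 | (2 − 566), so the pair is consistent; merging gives n ≡ 566 (mod 8178), where 8178 = lcm(2726, 6).
The solution is unique modulo lcm(58, 94, 6) = 8178.

566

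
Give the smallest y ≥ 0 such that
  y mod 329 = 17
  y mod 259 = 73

7584

Combine the congruences pairwise.
gcd(329, 259) = 7 and 7 | (73 − 17), so the pair is consistent; merging gives y ≡ 7584 (mod 12173), where 12173 = lcm(329, 259).
The solution is unique modulo lcm(329, 259) = 12173.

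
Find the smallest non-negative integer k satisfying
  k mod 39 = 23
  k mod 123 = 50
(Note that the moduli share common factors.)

296

Combine the congruences pairwise.
gcd(39, 123) = 3 and 3 | (50 − 23), so the pair is consistent; merging gives k ≡ 296 (mod 1599), where 1599 = lcm(39, 123).
The solution is unique modulo lcm(39, 123) = 1599.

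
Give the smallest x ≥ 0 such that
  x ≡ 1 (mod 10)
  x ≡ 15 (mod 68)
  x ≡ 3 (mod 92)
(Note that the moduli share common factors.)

831

gcd(10, 68) = 2 and 2 | (15 − 1), so the pair is consistent; merging gives x ≡ 151 (mod 340), where 340 = lcm(10, 68).
gcd(340, 92) = 4 and 4 | (3 − 151), so the pair is consistent; merging gives x ≡ 831 (mod 7820), where 7820 = lcm(340, 92).
The solution is unique modulo lcm(10, 68, 92) = 7820.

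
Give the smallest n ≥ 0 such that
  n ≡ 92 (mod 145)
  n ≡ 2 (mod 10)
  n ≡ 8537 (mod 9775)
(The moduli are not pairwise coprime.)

546162

gcd(145, 10) = 5 and 5 | (2 − 92), so the pair is consistent; merging gives n ≡ 92 (mod 290), where 290 = lcm(145, 10).
gcd(290, 9775) = 5 and 5 | (8537 − 92), so the pair is consistent; merging gives n ≡ 546162 (mod 566950), where 566950 = lcm(290, 9775).
The solution is unique modulo lcm(145, 10, 9775) = 566950.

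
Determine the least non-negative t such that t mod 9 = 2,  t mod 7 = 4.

From t ≡ 2 (mod 9) write t = 2 + 9s. Substituting into t ≡ 4 (mod 7) gives 9s ≡ 2 (mod 7), and since 2⁻¹ ≡ 4 (mod 7), s ≡ 1. Hence t ≡ 2 + 9·1 = 11 (mod 63).

11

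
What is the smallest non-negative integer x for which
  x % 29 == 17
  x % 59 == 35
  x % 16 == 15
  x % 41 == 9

488319

The moduli are pairwise coprime; N = 29·59·16·41 = 1122416.
N/29 = 38704; 38704 ≡ 18 (mod 29); 18·21 ≡ 1, so inverse 21.
N/59 = 19024; 19024 ≡ 26 (mod 59); 26·25 ≡ 1, so inverse 25.
N/16 = 70151; 70151 ≡ 7 (mod 16); 7·7 ≡ 1, so inverse 7.
N/41 = 27376; 27376 ≡ 29 (mod 41); 29·17 ≡ 1, so inverse 17.
x ≡ 17·38704·21 + 35·19024·25 + 15·70151·7 + 9·27376·17 = 42017711.
42017711 mod 1122416 = 488319.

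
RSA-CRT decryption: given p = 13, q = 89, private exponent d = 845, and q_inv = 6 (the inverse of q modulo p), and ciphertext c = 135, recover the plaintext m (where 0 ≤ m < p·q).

122

d_p = d mod (p−1) = 845 mod 12 = 5; d_q = d mod (q−1) = 53.
m₁ = c^(d_p) mod p: c ≡ 5 (mod 13), and 5^5 mod 13 = 5.
m₂ = c^(d_q) mod q: c ≡ 46 (mod 89), and 46^53 mod 89 = 33.
h = q_inv·(m₁ − m₂) mod p = 6·(5 − 33) mod 13 = 1.
m = m₂ + h·q = 33 + 1·89 = 122.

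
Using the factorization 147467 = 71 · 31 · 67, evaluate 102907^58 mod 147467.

64128

Mod 71: 102907 ≡ 28; 28^58 ≡ 15 (mod 71).
Mod 31: 102907 ≡ 18; by Fermat, exponent reduces to 58 mod 30 = 28; 18^28 ≡ 20 (mod 31).
Mod 67: 102907 ≡ 62; 62^58 ≡ 9 (mod 67).
Combine by CRT: x ≡ 15 (mod 71), x ≡ 20 (mod 31), x ≡ 9 (mod 67) ⇒ x ≡ 64128 (mod 147467).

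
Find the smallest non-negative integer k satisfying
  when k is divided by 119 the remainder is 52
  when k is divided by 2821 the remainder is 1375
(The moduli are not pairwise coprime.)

gcd(119, 2821) = 7 and 7 | (1375 − 52), so the pair is consistent; merging gives k ≡ 40869 (mod 47957), where 47957 = lcm(119, 2821).
The solution is unique modulo lcm(119, 2821) = 47957.

40869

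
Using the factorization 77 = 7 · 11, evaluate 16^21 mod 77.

71

Mod 7: 16 ≡ 2; by Fermat, exponent reduces to 21 mod 6 = 3; 2^3 ≡ 1 (mod 7).
Mod 11: 16 ≡ 5; by Fermat, exponent reduces to 21 mod 10 = 1; 5^1 ≡ 5 (mod 11).
Combine by CRT: x ≡ 1 (mod 7), x ≡ 5 (mod 11) ⇒ x ≡ 71 (mod 77).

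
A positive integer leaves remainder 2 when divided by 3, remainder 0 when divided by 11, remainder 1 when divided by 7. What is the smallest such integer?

The moduli are pairwise coprime; N = 3·11·7 = 231.
N/3 = 77; 77 ≡ 2 (mod 3); 2·2 ≡ 1, so inverse 2.
N/11 = 21; 21 ≡ 10 (mod 11); 10·10 ≡ 1, so inverse 10.
N/7 = 33; 33 ≡ 5 (mod 7); 5·3 ≡ 1, so inverse 3.
m ≡ 2·77·2 + 0·21·10 + 1·33·3 = 407.
407 mod 231 = 176.

176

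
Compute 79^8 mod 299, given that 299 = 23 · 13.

Mod 23: 79 ≡ 10; 10^8 ≡ 2 (mod 23).
Mod 13: 79 ≡ 1; 1^8 ≡ 1 (mod 13).
Combine by CRT: x ≡ 2 (mod 23), x ≡ 1 (mod 13) ⇒ x ≡ 209 (mod 299).

209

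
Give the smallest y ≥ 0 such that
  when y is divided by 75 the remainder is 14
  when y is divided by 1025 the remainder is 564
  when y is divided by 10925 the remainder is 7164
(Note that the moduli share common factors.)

149189

gcd(75, 1025) = 25 and 25 | (564 − 14), so the pair is consistent; merging gives y ≡ 1589 (mod 3075), where 3075 = lcm(75, 1025).
gcd(3075, 10925) = 25 and 25 | (7164 − 1589), so the pair is consistent; merging gives y ≡ 149189 (mod 1343775), where 1343775 = lcm(3075, 10925).
The solution is unique modulo lcm(75, 1025, 10925) = 1343775.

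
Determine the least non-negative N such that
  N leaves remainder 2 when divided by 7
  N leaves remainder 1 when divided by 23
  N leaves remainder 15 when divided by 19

Combine the congruences pairwise.
From N ≡ 2 (mod 7) write N = 2 + 7t. Substituting into N ≡ 1 (mod 23) gives 7t ≡ 22 (mod 23), and since 7⁻¹ ≡ 10 (mod 23), t ≡ 13. Hence N ≡ 2 + 7·13 = 93 (mod 161).
From N ≡ 93 (mod 161) write N = 93 + 161t. Substituting into N ≡ 15 (mod 19) gives 161t ≡ 17 (mod 19), and since 9⁻¹ ≡ 17 (mod 19), t ≡ 4. Hence N ≡ 93 + 161·4 = 737 (mod 3059).

737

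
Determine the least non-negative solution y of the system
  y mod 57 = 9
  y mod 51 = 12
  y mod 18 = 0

gcd(57, 51) = 3 and 3 | (12 − 9), so the pair is consistent; merging gives y ≡ 522 (mod 969), where 969 = lcm(57, 51).
gcd(969, 18) = 3 and 3 | (0 − 522), so the pair is consistent; merging gives y ≡ 522 (mod 5814), where 5814 = lcm(969, 18).
The solution is unique modulo lcm(57, 51, 18) = 5814.

522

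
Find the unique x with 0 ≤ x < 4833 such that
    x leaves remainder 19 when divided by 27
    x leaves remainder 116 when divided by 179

Combine the congruences pairwise.
From x ≡ 19 (mod 27) write x = 19 + 27t. Substituting into x ≡ 116 (mod 179) gives 27t ≡ 97 (mod 179), and since 27⁻¹ ≡ 126 (mod 179), t ≡ 50. Hence x ≡ 19 + 27·50 = 1369 (mod 4833).

1369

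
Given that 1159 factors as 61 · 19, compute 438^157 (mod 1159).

438

Mod 61: 438 ≡ 11; by Fermat, exponent reduces to 157 mod 60 = 37; 11^37 ≡ 11 (mod 61).
Mod 19: 438 ≡ 1; by Fermat, exponent reduces to 157 mod 18 = 13; 1^13 ≡ 1 (mod 19).
Combine by CRT: x ≡ 11 (mod 61), x ≡ 1 (mod 19) ⇒ x ≡ 438 (mod 1159).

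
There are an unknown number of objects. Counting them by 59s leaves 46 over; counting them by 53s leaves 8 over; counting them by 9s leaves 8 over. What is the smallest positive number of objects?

20519

Combine the congruences pairwise.
From N ≡ 46 (mod 59) write N = 46 + 59t. Substituting into N ≡ 8 (mod 53) gives 59t ≡ 15 (mod 53), and since 6⁻¹ ≡ 9 (mod 53), t ≡ 29. Hence N ≡ 46 + 59·29 = 1757 (mod 3127).
From N ≡ 1757 (mod 3127) write N = 1757 + 3127t. Substituting into N ≡ 8 (mod 9) gives 3127t ≡ 6 (mod 9), and since 4⁻¹ ≡ 7 (mod 9), t ≡ 6. Hence N ≡ 1757 + 3127·6 = 20519 (mod 28143).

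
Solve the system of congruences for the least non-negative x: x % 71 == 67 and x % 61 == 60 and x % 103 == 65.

362522

Combine the congruences pairwise.
From x ≡ 67 (mod 71) write x = 67 + 71t. Substituting into x ≡ 60 (mod 61) gives 71t ≡ 54 (mod 61), and since 10⁻¹ ≡ 55 (mod 61), t ≡ 42. Hence x ≡ 67 + 71·42 = 3049 (mod 4331).
From x ≡ 3049 (mod 4331) write x = 3049 + 4331t. Substituting into x ≡ 65 (mod 103) gives 4331t ≡ 3 (mod 103), and since 5⁻¹ ≡ 62 (mod 103), t ≡ 83. Hence x ≡ 3049 + 4331·83 = 362522 (mod 446093).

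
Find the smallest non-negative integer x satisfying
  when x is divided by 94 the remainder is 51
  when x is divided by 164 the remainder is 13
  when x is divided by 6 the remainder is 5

10673

gcd(94, 164) = 2 and 2 | (13 − 51), so the pair is consistent; merging gives x ≡ 2965 (mod 7708), where 7708 = lcm(94, 164).
gcd(7708, 6) = 2 and 2 | (5 − 2965), so the pair is consistent; merging gives x ≡ 10673 (mod 23124), where 23124 = lcm(7708, 6).
The solution is unique modulo lcm(94, 164, 6) = 23124.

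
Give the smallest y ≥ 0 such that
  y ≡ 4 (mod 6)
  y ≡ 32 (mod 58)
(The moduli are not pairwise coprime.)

148

Combine the congruences pairwise.
gcd(6, 58) = 2 and 2 | (32 − 4), so the pair is consistent; merging gives y ≡ 148 (mod 174), where 174 = lcm(6, 58).
The solution is unique modulo lcm(6, 58) = 174.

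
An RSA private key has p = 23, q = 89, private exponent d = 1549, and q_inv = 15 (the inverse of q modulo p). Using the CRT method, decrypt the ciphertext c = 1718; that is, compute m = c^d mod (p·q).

d_p = d mod (p−1) = 1549 mod 22 = 9; d_q = d mod (q−1) = 53.
m₁ = c^(d_p) mod p: c ≡ 16 (mod 23), and 16^9 mod 23 = 8.
m₂ = c^(d_q) mod q: c ≡ 27 (mod 89), and 27^53 mod 89 = 15.
h = q_inv·(m₁ − m₂) mod p = 15·(8 − 15) mod 23 = 10.
m = m₂ + h·q = 15 + 10·89 = 905.

905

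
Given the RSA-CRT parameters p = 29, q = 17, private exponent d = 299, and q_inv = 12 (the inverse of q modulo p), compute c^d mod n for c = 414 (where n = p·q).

d_p = d mod (p−1) = 299 mod 28 = 19; d_q = d mod (q−1) = 11.
m₁ = c^(d_p) mod p: c ≡ 8 (mod 29), and 8^19 mod 29 = 2.
m₂ = c^(d_q) mod q: c ≡ 6 (mod 17), and 6^11 mod 17 = 5.
h = q_inv·(m₁ − m₂) mod p = 12·(2 − 5) mod 29 = 22.
m = m₂ + h·q = 5 + 22·17 = 379.

379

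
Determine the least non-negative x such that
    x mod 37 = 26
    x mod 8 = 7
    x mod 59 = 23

From x ≡ 26 (mod 37) write x = 26 + 37t. Substituting into x ≡ 7 (mod 8) gives 37t ≡ 5 (mod 8), and since 5⁻¹ ≡ 5 (mod 8), t ≡ 1. Hence x ≡ 26 + 37·1 = 63 (mod 296).
From x ≡ 63 (mod 296) write x = 63 + 296t. Substituting into x ≡ 23 (mod 59) gives 296t ≡ 19 (mod 59), and since 1⁻¹ ≡ 1 (mod 59), t ≡ 19. Hence x ≡ 63 + 296·19 = 5687 (mod 17464).

5687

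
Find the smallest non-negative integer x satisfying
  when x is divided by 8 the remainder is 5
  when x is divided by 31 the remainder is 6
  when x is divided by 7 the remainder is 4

The moduli are pairwise coprime; N = 8·31·7 = 1736.
N/8 = 217; 217 ≡ 1 (mod 8), inverse 1.
N/31 = 56; 56 ≡ 25 (mod 31); 25·5 ≡ 1, so inverse 5.
N/7 = 248; 248 ≡ 3 (mod 7); 3·5 ≡ 1, so inverse 5.
x ≡ 5·217·1 + 6·56·5 + 4·248·5 = 7725.
7725 mod 1736 = 781.

781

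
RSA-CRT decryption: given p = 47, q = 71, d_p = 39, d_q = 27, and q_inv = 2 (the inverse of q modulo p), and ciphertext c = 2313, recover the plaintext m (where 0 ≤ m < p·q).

2937

m₁ = c^(d_p) mod p: c ≡ 10 (mod 47), and 10^39 mod 47 = 23.
m₂ = c^(d_q) mod q: c ≡ 41 (mod 71), and 41^27 mod 71 = 26.
h = q_inv·(m₁ − m₂) mod p = 2·(23 − 26) mod 47 = 41.
m = m₂ + h·q = 26 + 41·71 = 2937.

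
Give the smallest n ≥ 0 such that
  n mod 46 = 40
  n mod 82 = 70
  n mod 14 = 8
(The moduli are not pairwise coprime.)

Combine the congruences pairwise.
gcd(46, 82) = 2 and 2 | (70 − 40), so the pair is consistent; merging gives n ≡ 316 (mod 1886), where 1886 = lcm(46, 82).
gcd(1886, 14) = 2 and 2 | (8 − 316), so the pair is consistent; merging gives n ≡ 316 (mod 13202), where 13202 = lcm(1886, 14).
The solution is unique modulo lcm(46, 82, 14) = 13202.

316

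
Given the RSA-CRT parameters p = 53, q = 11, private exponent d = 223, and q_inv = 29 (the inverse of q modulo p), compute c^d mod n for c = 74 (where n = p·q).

d_p = d mod (p−1) = 223 mod 52 = 15; d_q = d mod (q−1) = 3.
m₁ = c^(d_p) mod p: c ≡ 21 (mod 53), and 21^15 mod 53 = 20.
m₂ = c^(d_q) mod q: c ≡ 8 (mod 11), and 8^3 mod 11 = 6.
h = q_inv·(m₁ − m₂) mod p = 29·(20 − 6) mod 53 = 35.
m = m₂ + h·q = 6 + 35·11 = 391.

391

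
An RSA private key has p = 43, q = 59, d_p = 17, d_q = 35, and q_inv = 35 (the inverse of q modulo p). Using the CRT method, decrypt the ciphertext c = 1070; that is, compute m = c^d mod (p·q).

2294

m₁ = c^(d_p) mod p: c ≡ 38 (mod 43), and 38^17 mod 43 = 15.
m₂ = c^(d_q) mod q: c ≡ 8 (mod 59), and 8^35 mod 59 = 52.
h = q_inv·(m₁ − m₂) mod p = 35·(15 − 52) mod 43 = 38.
m = m₂ + h·q = 52 + 38·59 = 2294.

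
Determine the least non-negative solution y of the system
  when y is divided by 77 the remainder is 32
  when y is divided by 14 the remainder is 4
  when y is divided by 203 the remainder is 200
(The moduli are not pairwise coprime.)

gcd(77, 14) = 7 and 7 | (4 − 32), so the pair is consistent; merging gives y ≡ 32 (mod 154), where 154 = lcm(77, 14).
gcd(154, 203) = 7 and 7 | (200 − 32), so the pair is consistent; merging gives y ≡ 1418 (mod 4466), where 4466 = lcm(154, 203).
The solution is unique modulo lcm(77, 14, 203) = 4466.

1418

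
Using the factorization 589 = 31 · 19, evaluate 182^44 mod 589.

Mod 31: 182 ≡ 27; by Fermat, exponent reduces to 44 mod 30 = 14; 27^14 ≡ 8 (mod 31).
Mod 19: 182 ≡ 11; by Fermat, exponent reduces to 44 mod 18 = 8; 11^8 ≡ 7 (mod 19).
Combine by CRT: x ≡ 8 (mod 31), x ≡ 7 (mod 19) ⇒ x ≡ 349 (mod 589).

349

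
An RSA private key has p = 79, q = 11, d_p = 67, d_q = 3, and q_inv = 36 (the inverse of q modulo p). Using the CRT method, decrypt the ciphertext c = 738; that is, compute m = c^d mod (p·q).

298

m₁ = c^(d_p) mod p: c ≡ 27 (mod 79), and 27^67 mod 79 = 61.
m₂ = c^(d_q) mod q: c ≡ 1 (mod 11), and 1^3 mod 11 = 1.
h = q_inv·(m₁ − m₂) mod p = 36·(61 − 1) mod 79 = 27.
m = m₂ + h·q = 1 + 27·11 = 298.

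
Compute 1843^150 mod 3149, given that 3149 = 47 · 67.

1536

Mod 47: 1843 ≡ 10; by Fermat, exponent reduces to 150 mod 46 = 12; 10^12 ≡ 32 (mod 47).
Mod 67: 1843 ≡ 34; by Fermat, exponent reduces to 150 mod 66 = 18; 34^18 ≡ 62 (mod 67).
Combine by CRT: x ≡ 32 (mod 47), x ≡ 62 (mod 67) ⇒ x ≡ 1536 (mod 3149).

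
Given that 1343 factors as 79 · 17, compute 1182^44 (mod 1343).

152

Mod 79: 1182 ≡ 76; 76^44 ≡ 73 (mod 79).
Mod 17: 1182 ≡ 9; by Fermat, exponent reduces to 44 mod 16 = 12; 9^12 ≡ 16 (mod 17).
Combine by CRT: x ≡ 73 (mod 79), x ≡ 16 (mod 17) ⇒ x ≡ 152 (mod 1343).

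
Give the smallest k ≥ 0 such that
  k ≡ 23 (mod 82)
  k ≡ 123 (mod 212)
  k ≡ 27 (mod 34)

Combine the congruences pairwise.
gcd(82, 212) = 2 and 2 | (123 − 23), so the pair is consistent; merging gives k ≡ 3303 (mod 8692), where 8692 = lcm(82, 212).
gcd(8692, 34) = 2 and 2 | (27 − 3303), so the pair is consistent; merging gives k ≡ 11995 (mod 147764), where 147764 = lcm(8692, 34).
The solution is unique modulo lcm(82, 212, 34) = 147764.

11995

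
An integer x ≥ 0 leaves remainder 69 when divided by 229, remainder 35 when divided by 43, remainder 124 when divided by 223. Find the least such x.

1372466

Combine the congruences pairwise.
From x ≡ 69 (mod 229) write x = 69 + 229t. Substituting into x ≡ 35 (mod 43) gives 229t ≡ 9 (mod 43), and since 14⁻¹ ≡ 40 (mod 43), t ≡ 16. Hence x ≡ 69 + 229·16 = 3733 (mod 9847).
From x ≡ 3733 (mod 9847) write x = 3733 + 9847t. Substituting into x ≡ 124 (mod 223) gives 9847t ≡ 182 (mod 223), and since 35⁻¹ ≡ 51 (mod 223), t ≡ 139. Hence x ≡ 3733 + 9847·139 = 1372466 (mod 2195881).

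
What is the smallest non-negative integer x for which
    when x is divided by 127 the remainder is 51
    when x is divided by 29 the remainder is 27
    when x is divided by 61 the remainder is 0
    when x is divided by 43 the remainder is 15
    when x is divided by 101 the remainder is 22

1820850

From x ≡ 51 (mod 127) write x = 51 + 127t. Substituting into x ≡ 27 (mod 29) gives 127t ≡ 5 (mod 29), and since 11⁻¹ ≡ 8 (mod 29), t ≡ 11. Hence x ≡ 51 + 127·11 = 1448 (mod 3683).
From x ≡ 1448 (mod 3683) write x = 1448 + 3683t. Substituting into x ≡ 0 (mod 61) gives 3683t ≡ 16 (mod 61), and since 23⁻¹ ≡ 8 (mod 61), t ≡ 6. Hence x ≡ 1448 + 3683·6 = 23546 (mod 224663).
From x ≡ 23546 (mod 224663) write x = 23546 + 224663t. Substituting into x ≡ 15 (mod 43) gives 224663t ≡ 33 (mod 43), and since 31⁻¹ ≡ 25 (mod 43), t ≡ 8. Hence x ≡ 23546 + 224663·8 = 1820850 (mod 9660509).
From x ≡ 1820850 (mod 9660509) write x = 1820850 + 9660509t. Substituting into x ≡ 22 (mod 101) gives 9660509t ≡ 0 (mod 101), and since 61⁻¹ ≡ 53 (mod 101), t ≡ 0. Hence x ≡ 1820850 + 9660509·0 = 1820850 (mod 975711409).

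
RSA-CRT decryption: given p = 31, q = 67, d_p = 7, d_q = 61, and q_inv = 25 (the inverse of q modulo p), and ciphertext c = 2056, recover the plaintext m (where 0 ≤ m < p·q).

175

m₁ = c^(d_p) mod p: c ≡ 10 (mod 31), and 10^7 mod 31 = 20.
m₂ = c^(d_q) mod q: c ≡ 46 (mod 67), and 46^61 mod 67 = 41.
h = q_inv·(m₁ − m₂) mod p = 25·(20 − 41) mod 31 = 2.
m = m₂ + h·q = 41 + 2·67 = 175.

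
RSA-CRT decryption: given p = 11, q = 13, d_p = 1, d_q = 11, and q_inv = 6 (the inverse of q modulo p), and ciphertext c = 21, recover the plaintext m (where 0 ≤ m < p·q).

109

m₁ = c^(d_p) mod p: c ≡ 10 (mod 11), and 10^1 mod 11 = 10.
m₂ = c^(d_q) mod q: c ≡ 8 (mod 13), and 8^11 mod 13 = 5.
h = q_inv·(m₁ − m₂) mod p = 6·(10 − 5) mod 11 = 8.
m = m₂ + h·q = 5 + 8·13 = 109.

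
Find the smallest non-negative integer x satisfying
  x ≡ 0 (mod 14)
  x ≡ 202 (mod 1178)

4914

gcd(14, 1178) = 2 and 2 | (202 − 0), so the pair is consistent; merging gives x ≡ 4914 (mod 8246), where 8246 = lcm(14, 1178).
The solution is unique modulo lcm(14, 1178) = 8246.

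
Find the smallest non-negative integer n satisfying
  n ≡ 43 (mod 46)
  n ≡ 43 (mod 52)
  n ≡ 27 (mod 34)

gcd(46, 52) = 2 and 2 | (43 − 43), so the pair is consistent; merging gives n ≡ 43 (mod 1196), where 1196 = lcm(46, 52).
gcd(1196, 34) = 2 and 2 | (27 − 43), so the pair is consistent; merging gives n ≡ 3631 (mod 20332), where 20332 = lcm(1196, 34).
The solution is unique modulo lcm(46, 52, 34) = 20332.

3631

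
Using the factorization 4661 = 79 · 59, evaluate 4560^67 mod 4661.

Mod 79: 4560 ≡ 57; 57^67 ≡ 69 (mod 79).
Mod 59: 4560 ≡ 17; by Fermat, exponent reduces to 67 mod 58 = 9; 17^9 ≡ 25 (mod 59).
Combine by CRT: x ≡ 69 (mod 79), x ≡ 25 (mod 59) ⇒ x ≡ 3624 (mod 4661).

3624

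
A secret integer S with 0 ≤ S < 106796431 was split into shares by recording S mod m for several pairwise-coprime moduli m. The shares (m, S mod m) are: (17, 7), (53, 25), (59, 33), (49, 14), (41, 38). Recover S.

12044116

The moduli are pairwise coprime; N = 17·53·59·49·41 = 106796431.
N/17 = 6282143; 6282143 ≡ 14 (mod 17); 14·11 ≡ 1, so inverse 11.
N/53 = 2015027; 2015027 ≡ 20 (mod 53); 20·8 ≡ 1, so inverse 8.
N/59 = 1810109; 1810109 ≡ 48 (mod 59); 48·16 ≡ 1, so inverse 16.
N/49 = 2179519; 2179519 ≡ 48 (mod 49); 48·48 ≡ 1, so inverse 48.
N/41 = 2604791; 2604791 ≡ 20 (mod 41); 20·39 ≡ 1, so inverse 39.
S ≡ 7·6282143·11 + 25·2015027·8 + 33·1810109·16 + 14·2179519·48 + 38·2604791·39 = 7167404993.
7167404993 mod 106796431 = 12044116.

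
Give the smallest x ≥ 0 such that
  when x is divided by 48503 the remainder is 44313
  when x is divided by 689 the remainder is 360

2517966

gcd(48503, 689) = 13 and 13 | (360 − 44313), so the pair is consistent; merging gives x ≡ 2517966 (mod 2570659), where 2570659 = lcm(48503, 689).
The solution is unique modulo lcm(48503, 689) = 2570659.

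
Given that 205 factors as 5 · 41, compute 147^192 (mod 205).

141

Mod 5: 147 ≡ 2; since 4 | 192, by Fermat 2^192 ≡ 1 (mod 5).
Mod 41: 147 ≡ 24; by Fermat, exponent reduces to 192 mod 40 = 32; 24^32 ≡ 18 (mod 41).
Combine by CRT: x ≡ 1 (mod 5), x ≡ 18 (mod 41) ⇒ x ≡ 141 (mod 205).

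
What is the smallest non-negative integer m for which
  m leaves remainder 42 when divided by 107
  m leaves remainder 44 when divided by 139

From m ≡ 42 (mod 107) write m = 42 + 107t. Substituting into m ≡ 44 (mod 139) gives 107t ≡ 2 (mod 139), and since 107⁻¹ ≡ 13 (mod 139), t ≡ 26. Hence m ≡ 42 + 107·26 = 2824 (mod 14873).

2824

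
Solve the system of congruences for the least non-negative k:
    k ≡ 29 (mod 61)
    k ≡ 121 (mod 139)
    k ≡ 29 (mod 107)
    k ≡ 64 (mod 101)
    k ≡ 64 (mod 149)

Combine the congruences pairwise.
From k ≡ 29 (mod 61) write k = 29 + 61t. Substituting into k ≡ 121 (mod 139) gives 61t ≡ 92 (mod 139), and since 61⁻¹ ≡ 98 (mod 139), t ≡ 120. Hence k ≡ 29 + 61·120 = 7349 (mod 8479).
From k ≡ 7349 (mod 8479) write k = 7349 + 8479t. Substituting into k ≡ 29 (mod 107) gives 8479t ≡ 63 (mod 107), and since 26⁻¹ ≡ 70 (mod 107), t ≡ 23. Hence k ≡ 7349 + 8479·23 = 202366 (mod 907253).
From k ≡ 202366 (mod 907253) write k = 202366 + 907253t. Substituting into k ≡ 64 (mod 101) gives 907253t ≡ 1 (mod 101), and since 71⁻¹ ≡ 37 (mod 101), t ≡ 37. Hence k ≡ 202366 + 907253·37 = 33770727 (mod 91632553).
From k ≡ 33770727 (mod 91632553) write k = 33770727 + 91632553t. Substituting into k ≡ 64 (mod 149) gives 91632553t ≡ 38 (mod 149), and since 86⁻¹ ≡ 26 (mod 149), t ≡ 94. Hence k ≡ 33770727 + 91632553·94 = 8647230709 (mod 13653250397).

8647230709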